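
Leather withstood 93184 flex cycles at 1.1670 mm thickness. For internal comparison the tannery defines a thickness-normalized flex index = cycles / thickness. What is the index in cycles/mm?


Formula: Index = cycles / thickness
Substituting: Index = 93184 / 1.1670
Result: 79849.1859 cycles/mm


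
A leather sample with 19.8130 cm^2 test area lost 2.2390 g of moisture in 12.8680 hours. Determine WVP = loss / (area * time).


Formula: WVP = loss / (area * time)
Substituting: WVP = 2.2390 / (19.8130 * 12.8680)
Result: 0.00878199 g/(cm^2*hr)


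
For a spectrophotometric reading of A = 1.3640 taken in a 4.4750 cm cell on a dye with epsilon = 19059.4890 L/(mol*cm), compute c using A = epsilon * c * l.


Formula: c = A / (epsilon * l)
Substituting: c = 1.3640 / (19059.4890 * 4.4750)
Result: 1.5992e-05 mol/L


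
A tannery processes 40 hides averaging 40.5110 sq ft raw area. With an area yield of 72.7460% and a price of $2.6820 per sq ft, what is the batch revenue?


Raw_total = N * avg_area = 40 * 40.5110 = 1620.4400 sq ft
Finished = Raw_total * yield / 100 = 1620.4400 * 72.7460 / 100 = 1178.8053 sq ft
Value = Finished * price = 1178.8053 * 2.6820 = 3161.5558 $


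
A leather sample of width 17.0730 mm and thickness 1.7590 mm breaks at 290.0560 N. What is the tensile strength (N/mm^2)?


Formula: TS = force / (width * thickness)
Substituting: TS = 290.0560 / (17.0730 * 1.7590)
Result: 9.6584 N/mm^2


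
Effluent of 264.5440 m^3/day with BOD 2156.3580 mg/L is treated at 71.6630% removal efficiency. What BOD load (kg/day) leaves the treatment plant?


Load_in = volume * conc / 1000 = 264.5440 * 2156.3580 / 1000 = 570.4516 kg/day
Removed = Load_in * eff / 100 = 570.4516 * 71.6630 / 100 = 408.8027 kg/day
Load_out = Load_in - Removed = 570.4516 - 408.8027 = 161.6489 kg/day


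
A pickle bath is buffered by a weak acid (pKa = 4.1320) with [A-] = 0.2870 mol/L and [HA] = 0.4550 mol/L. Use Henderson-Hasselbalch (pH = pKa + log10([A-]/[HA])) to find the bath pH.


ratio = [A-] / [HA] = 0.2870 / 0.4550 = 0.6308
log10(ratio) = -0.2001
pH = pKa + log10(ratio) = 4.1320 - 0.2001 = 3.9319


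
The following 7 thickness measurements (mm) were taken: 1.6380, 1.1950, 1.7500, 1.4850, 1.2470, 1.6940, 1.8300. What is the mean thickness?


Formula: Average = sum / n
Substituting: Average = 10.8390 / 7
Result: 1.5484 mm


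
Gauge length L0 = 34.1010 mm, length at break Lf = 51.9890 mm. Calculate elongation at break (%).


Formula: Elongation = (Lf - L0) / L0 * 100
Substituting: Elongation = (51.9890 - 34.1010) / 34.1010 * 100
Result: 52.4559 %


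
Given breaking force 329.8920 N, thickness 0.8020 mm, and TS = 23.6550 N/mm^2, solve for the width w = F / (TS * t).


Formula: w = F / (TS * t)
Substituting: w = 329.8920 / (23.6550 * 0.8020)
Result: 17.3890 mm


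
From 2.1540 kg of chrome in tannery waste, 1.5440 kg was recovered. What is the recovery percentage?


Formula: Recovery = recovered / input * 100
Substituting: Recovery = 1.5440 / 2.1540 * 100
Result: 71.6806 %


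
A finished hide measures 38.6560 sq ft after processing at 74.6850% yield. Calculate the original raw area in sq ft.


Formula: raw = finished * 100 / yield
Substituting: raw = 38.6560 * 100 / 74.6850
Result: 51.7587 sq ft


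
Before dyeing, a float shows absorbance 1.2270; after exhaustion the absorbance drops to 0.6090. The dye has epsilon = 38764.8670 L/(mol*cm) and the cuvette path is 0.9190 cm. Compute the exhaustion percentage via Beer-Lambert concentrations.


c_initial = A_i / (epsilon * l) = 1.2270 / (38764.8670 * 0.9190) = 3.4442e-05 mol/L
c_final = A_f / (epsilon * l) = 0.6090 / (38764.8670 * 0.9190) = 1.7095e-05 mol/L
Exhaustion = (c_initial - c_final) / c_initial * 100 = (3.4442e-05 - 1.7095e-05) / 3.4442e-05 * 100 = 50.3667 %


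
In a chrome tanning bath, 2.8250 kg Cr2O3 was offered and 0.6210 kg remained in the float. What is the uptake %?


Formula: Uptake = (offered - residual) / offered * 100
Substituting: Uptake = (2.8250 - 0.6210) / 2.8250 * 100
Result: 78.0177 %


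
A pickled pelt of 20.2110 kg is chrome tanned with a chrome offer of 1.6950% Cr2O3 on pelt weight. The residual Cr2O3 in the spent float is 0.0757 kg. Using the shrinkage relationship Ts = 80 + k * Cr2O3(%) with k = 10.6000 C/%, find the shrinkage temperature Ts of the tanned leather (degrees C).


Offered = pelt * offer_pct / 100 = 20.2110 * 1.6950 / 100 = 0.3426 kg
Uptake = offered - residual = 0.3426 - 0.0757 = 0.2669 kg
Cr2O3% on pelt = uptake / pelt * 100 = 0.2669 / 20.2110 * 100 = 1.3205 %
Ts = 80 + k * Cr2O3% = 80 + 10.6000 * 1.3205 = 93.9968 C


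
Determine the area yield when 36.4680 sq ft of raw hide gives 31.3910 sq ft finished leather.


Formula: Yield = finished / raw * 100
Substituting: Yield = 31.3910 / 36.4680 * 100
Result: 86.0782 %


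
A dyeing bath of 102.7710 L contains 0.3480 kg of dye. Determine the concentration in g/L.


Formula: Conc = dye_mass(kg) / volume(L) * 1000
Substituting: Conc = 0.3480 / 102.7710 * 1000
Result: 3.3862 g/L


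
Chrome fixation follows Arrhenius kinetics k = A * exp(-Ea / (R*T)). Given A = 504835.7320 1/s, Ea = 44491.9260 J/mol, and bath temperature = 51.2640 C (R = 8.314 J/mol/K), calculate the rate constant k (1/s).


T_K = T_C + 273.15 = 51.2640 + 273.15 = 324.4140 K
exponent = -Ea / (R * T_K) = -44491.9260 / (8.314 * 324.4140) = -16.4957
k = A * exp(exponent) = 504835.7320 * exp(-16.4957) = 0.0346055 1/s


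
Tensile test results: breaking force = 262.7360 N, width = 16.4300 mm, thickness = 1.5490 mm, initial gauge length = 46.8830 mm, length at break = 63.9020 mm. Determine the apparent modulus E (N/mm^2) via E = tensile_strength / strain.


TS = F / (w * t) = 262.7360 / (16.4300 * 1.5490) = 10.3236 N/mm^2
strain = (Lf - L0) / L0 = (63.9020 - 46.8830) / 46.8830 = 0.3630
E = TS / strain = 10.3236 / 0.3630 = 28.4388 N/mm^2


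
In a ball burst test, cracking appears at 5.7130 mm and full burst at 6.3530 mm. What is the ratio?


Formula: Ratio = crack / burst
Substituting: Ratio = 5.7130 / 6.3530
Result: 0.8993


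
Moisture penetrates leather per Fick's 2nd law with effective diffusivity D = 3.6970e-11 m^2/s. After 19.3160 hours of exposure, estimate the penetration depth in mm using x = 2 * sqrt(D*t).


t = 19.3160 hr * 3600 = 69537.6000 s
D * t = 3.6970e-11 * 69537.6000 = 2.5708e-06
x = 2 * sqrt(D*t) = 2 * sqrt(2.5708e-06) = 0.00320675 m = 3.2067 mm


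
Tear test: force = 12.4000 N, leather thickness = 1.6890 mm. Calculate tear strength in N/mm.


Formula: Tear strength = force / thickness
Substituting: Tear strength = 12.4000 / 1.6890
Result: 7.3416 N/mm


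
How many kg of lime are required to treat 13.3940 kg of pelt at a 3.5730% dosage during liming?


Formula: Lime = substrate * pct / 100
Substituting: Lime = 13.3940 * 3.5730 / 100
Result: 0.4786 kg


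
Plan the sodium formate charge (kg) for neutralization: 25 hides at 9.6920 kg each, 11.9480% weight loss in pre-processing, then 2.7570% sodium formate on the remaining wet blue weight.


Total_raw = N * avg_wt = 25 * 9.6920 = 242.3000 kg
Substrate = Total_raw * (1 - loss/100) = 242.3000 * (1 - 11.9480/100) = 213.3500 kg
Neutralizer = Substrate * pct / 100 = 213.3500 * 2.7570 / 100 = 5.8821 kg


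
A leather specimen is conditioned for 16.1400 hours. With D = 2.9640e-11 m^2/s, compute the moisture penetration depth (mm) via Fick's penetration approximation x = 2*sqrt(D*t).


t = 16.1400 hr * 3600 = 58104.0000 s
D * t = 2.9640e-11 * 58104.0000 = 1.7222e-06
x = 2 * sqrt(D*t) = 2 * sqrt(1.7222e-06) = 0.00262465 m = 2.6247 mm


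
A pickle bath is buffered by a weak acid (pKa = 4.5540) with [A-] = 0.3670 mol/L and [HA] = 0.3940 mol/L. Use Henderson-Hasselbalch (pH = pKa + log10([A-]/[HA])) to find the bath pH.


ratio = [A-] / [HA] = 0.3670 / 0.3940 = 0.9315
log10(ratio) = -0.0308302
pH = pKa + log10(ratio) = 4.5540 - 0.0308302 = 4.5232


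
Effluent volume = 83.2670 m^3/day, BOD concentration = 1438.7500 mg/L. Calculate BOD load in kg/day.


Formula: BOD_load = volume * conc / 1000
Substituting: BOD_load = 83.2670 * 1438.7500 / 1000
Result: 119.8004 kg/day


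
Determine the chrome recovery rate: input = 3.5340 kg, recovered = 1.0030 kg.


Formula: Recovery = recovered / input * 100
Substituting: Recovery = 1.0030 / 3.5340 * 100
Result: 28.3814 %


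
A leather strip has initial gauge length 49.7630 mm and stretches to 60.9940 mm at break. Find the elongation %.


Formula: Elongation = (Lf - L0) / L0 * 100
Substituting: Elongation = (60.9940 - 49.7630) / 49.7630 * 100
Result: 22.5690 %


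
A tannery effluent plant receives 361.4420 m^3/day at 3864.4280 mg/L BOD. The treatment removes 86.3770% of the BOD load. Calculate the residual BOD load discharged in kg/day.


Load_in = volume * conc / 1000 = 361.4420 * 3864.4280 / 1000 = 1396.7666 kg/day
Removed = Load_in * eff / 100 = 1396.7666 * 86.3770 / 100 = 1206.4851 kg/day
Load_out = Load_in - Removed = 1396.7666 - 1206.4851 = 190.2815 kg/day


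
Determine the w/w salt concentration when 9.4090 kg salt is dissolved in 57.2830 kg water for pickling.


Formula: Conc = salt / (water + salt) * 100
Substituting: Conc = 9.4090 / (57.2830 + 9.4090) * 100
Result: 14.1081 %


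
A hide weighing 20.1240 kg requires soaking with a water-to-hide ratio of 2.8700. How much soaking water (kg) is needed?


Formula: Water = hide_weight * ratio
Substituting: Water = 20.1240 * 2.8700
Result: 57.7559 kg


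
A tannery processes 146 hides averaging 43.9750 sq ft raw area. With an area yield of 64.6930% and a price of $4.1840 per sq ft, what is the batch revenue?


Raw_total = N * avg_area = 146 * 43.9750 = 6420.3500 sq ft
Finished = Raw_total * yield / 100 = 6420.3500 * 64.6930 / 100 = 4153.5170 sq ft
Value = Finished * price = 4153.5170 * 4.1840 = 17378.3152 $


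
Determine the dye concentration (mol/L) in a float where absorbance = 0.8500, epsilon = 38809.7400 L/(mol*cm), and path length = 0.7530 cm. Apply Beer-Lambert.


Formula: c = A / (epsilon * l)
Substituting: c = 0.8500 / (38809.7400 * 0.7530)
Result: 2.9086e-05 mol/L


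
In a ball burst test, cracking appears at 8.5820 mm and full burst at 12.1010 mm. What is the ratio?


Formula: Ratio = crack / burst
Substituting: Ratio = 8.5820 / 12.1010
Result: 0.7092


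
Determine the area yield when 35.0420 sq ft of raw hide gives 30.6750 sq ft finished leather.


Formula: Yield = finished / raw * 100
Substituting: Yield = 30.6750 / 35.0420 * 100
Result: 87.5378 %


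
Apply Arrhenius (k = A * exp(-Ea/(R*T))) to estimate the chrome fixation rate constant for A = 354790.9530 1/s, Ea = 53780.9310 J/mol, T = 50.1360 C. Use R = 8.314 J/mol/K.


T_K = T_C + 273.15 = 50.1360 + 273.15 = 323.2860 K
exponent = -Ea / (R * T_K) = -53780.9310 / (8.314 * 323.2860) = -20.0093
k = A * exp(exponent) = 354790.9530 * exp(-20.0093) = 7.2453e-04 1/s


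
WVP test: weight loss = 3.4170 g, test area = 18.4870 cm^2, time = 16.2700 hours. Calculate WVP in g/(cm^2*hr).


Formula: WVP = loss / (area * time)
Substituting: WVP = 3.4170 / (18.4870 * 16.2700)
Result: 0.0113603 g/(cm^2*hr)


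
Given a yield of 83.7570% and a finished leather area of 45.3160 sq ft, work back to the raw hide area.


Formula: raw = finished * 100 / yield
Substituting: raw = 45.3160 * 100 / 83.7570
Result: 54.1041 sq ft


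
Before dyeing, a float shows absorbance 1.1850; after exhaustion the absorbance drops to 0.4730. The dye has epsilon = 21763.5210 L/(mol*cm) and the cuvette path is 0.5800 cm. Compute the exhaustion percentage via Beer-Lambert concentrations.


c_initial = A_i / (epsilon * l) = 1.1850 / (21763.5210 * 0.5800) = 9.3877e-05 mol/L
c_final = A_f / (epsilon * l) = 0.4730 / (21763.5210 * 0.5800) = 3.7472e-05 mol/L
Exhaustion = (c_initial - c_final) / c_initial * 100 = (9.3877e-05 - 3.7472e-05) / 9.3877e-05 * 100 = 60.0844 %


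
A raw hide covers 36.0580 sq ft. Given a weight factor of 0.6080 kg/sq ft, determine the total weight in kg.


Formula: Weight = area * weight_per_sqft
Substituting: Weight = 36.0580 * 0.6080
Result: 21.9233 kg


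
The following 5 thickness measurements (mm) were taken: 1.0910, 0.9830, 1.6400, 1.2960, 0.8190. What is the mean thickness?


Formula: Average = sum / n
Substituting: Average = 5.8290 / 5
Result: 1.1658 mm


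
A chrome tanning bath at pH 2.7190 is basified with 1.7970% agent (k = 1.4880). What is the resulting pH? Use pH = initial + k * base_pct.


Formula: pH_final = pH_initial + k * base_pct
Substituting: pH_final = 2.7190 + 1.4880 * 1.7970
Result: 5.3929


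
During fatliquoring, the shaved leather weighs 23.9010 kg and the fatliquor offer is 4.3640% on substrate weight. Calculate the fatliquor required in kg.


Formula: Fat = substrate * pct / 100
Substituting: Fat = 23.9010 * 4.3640 / 100
Result: 1.0430 kg


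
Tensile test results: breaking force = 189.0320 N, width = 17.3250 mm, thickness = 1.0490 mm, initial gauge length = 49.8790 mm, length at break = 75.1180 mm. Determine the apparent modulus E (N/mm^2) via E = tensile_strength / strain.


TS = F / (w * t) = 189.0320 / (17.3250 * 1.0490) = 10.4013 N/mm^2
strain = (Lf - L0) / L0 = (75.1180 - 49.8790) / 49.8790 = 0.5060
E = TS / strain = 10.4013 / 0.5060 = 20.5557 N/mm^2


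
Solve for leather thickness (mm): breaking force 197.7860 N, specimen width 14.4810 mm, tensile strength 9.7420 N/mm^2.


Formula: t = F / (TS * w)
Substituting: t = 197.7860 / (9.7420 * 14.4810)
Result: 1.4020 mm


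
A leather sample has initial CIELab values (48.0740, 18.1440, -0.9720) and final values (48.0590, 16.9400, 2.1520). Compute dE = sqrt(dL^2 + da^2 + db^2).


dL = -0.015, da = -1.2040, db = 3.1240
dE = sqrt((-0.015)^2 + (-1.2040)^2 + 3.1240^2) = 3.3480


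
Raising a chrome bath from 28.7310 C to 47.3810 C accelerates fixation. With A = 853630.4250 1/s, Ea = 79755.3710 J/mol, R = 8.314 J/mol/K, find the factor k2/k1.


T1 = 28.7310 + 273.15 = 301.8810 K; T2 = 47.3810 + 273.15 = 320.5310 K
k1 = A * exp(-Ea/(R*T1)) = 853630.4250 * exp(-79755.3710/(8.314*301.8810)) = 1.3510e-08 1/s
k2 = A * exp(-Ea/(R*T2)) = 853630.4250 * exp(-79755.3710/(8.314*320.5310)) = 8.5830e-08 1/s
k2/k1 = 8.5830e-08 / 1.3510e-08 = 6.3531


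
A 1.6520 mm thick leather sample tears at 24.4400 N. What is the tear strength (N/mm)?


Formula: Tear strength = force / thickness
Substituting: Tear strength = 24.4400 / 1.6520
Result: 14.7942 N/mm


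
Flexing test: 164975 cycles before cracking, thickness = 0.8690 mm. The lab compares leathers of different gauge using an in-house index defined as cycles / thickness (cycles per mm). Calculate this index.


Formula: Index = cycles / thickness
Substituting: Index = 164975 / 0.8690
Result: 189844.6490 cycles/mm


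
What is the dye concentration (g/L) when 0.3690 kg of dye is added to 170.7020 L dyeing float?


Formula: Conc = dye_mass(kg) / volume(L) * 1000
Substituting: Conc = 0.3690 / 170.7020 * 1000
Result: 2.1617 g/L


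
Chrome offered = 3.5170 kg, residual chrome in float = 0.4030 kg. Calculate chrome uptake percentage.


Formula: Uptake = (offered - residual) / offered * 100
Substituting: Uptake = (3.5170 - 0.4030) / 3.5170 * 100
Result: 88.5414 %


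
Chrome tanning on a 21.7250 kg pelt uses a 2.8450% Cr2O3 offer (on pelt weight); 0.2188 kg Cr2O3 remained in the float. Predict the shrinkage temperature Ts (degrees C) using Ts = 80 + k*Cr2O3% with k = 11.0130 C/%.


Offered = pelt * offer_pct / 100 = 21.7250 * 2.8450 / 100 = 0.6181 kg
Uptake = offered - residual = 0.6181 - 0.2188 = 0.3993 kg
Cr2O3% on pelt = uptake / pelt * 100 = 0.3993 / 21.7250 * 100 = 1.8379 %
Ts = 80 + k * Cr2O3% = 80 + 11.0130 * 1.8379 = 100.2404 C


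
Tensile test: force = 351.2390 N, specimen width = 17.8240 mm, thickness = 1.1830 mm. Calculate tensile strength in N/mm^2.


Formula: TS = force / (width * thickness)
Substituting: TS = 351.2390 / (17.8240 * 1.1830)
Result: 16.6576 N/mm^2


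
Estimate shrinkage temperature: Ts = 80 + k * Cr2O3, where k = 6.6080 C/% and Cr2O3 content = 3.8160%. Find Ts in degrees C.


Formula: Ts = 80 + k * Cr2O3
Substituting: Ts = 80 + 6.6080 * 3.8160
Result: 105.2161 C


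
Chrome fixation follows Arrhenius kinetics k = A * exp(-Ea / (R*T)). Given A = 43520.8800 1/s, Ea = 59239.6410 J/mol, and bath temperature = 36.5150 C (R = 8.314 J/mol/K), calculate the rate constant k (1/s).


T_K = T_C + 273.15 = 36.5150 + 273.15 = 309.6650 K
exponent = -Ea / (R * T_K) = -59239.6410 / (8.314 * 309.6650) = -23.0097
k = A * exp(exponent) = 43520.8800 * exp(-23.0097) = 4.4231e-06 1/s


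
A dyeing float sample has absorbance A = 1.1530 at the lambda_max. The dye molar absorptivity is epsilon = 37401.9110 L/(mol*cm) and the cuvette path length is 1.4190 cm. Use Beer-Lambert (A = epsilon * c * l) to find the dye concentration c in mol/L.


Formula: c = A / (epsilon * l)
Substituting: c = 1.1530 / (37401.9110 * 1.4190)
Result: 2.1725e-05 mol/L


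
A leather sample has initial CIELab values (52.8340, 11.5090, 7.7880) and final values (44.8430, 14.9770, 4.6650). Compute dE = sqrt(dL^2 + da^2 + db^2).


dL = -7.9910, da = 3.4680, db = -3.1230
dE = sqrt((-7.9910)^2 + 3.4680^2 + (-3.1230)^2) = 9.2540


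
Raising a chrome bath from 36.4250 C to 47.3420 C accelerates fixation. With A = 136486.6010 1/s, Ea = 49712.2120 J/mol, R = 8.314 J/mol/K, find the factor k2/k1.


T1 = 36.4250 + 273.15 = 309.5750 K; T2 = 47.3420 + 273.15 = 320.4920 K
k1 = A * exp(-Ea/(R*T1)) = 136486.6010 * exp(-49712.2120/(8.314*309.5750)) = 5.5826e-04 1/s
k2 = A * exp(-Ea/(R*T2)) = 136486.6010 * exp(-49712.2120/(8.314*320.4920)) = 0.00107788 1/s
k2/k1 = 0.00107788 / 5.5826e-04 = 1.9308


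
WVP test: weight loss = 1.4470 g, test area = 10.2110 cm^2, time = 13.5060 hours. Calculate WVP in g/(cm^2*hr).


Formula: WVP = loss / (area * time)
Substituting: WVP = 1.4470 / (10.2110 * 13.5060)
Result: 0.0104924 g/(cm^2*hr)


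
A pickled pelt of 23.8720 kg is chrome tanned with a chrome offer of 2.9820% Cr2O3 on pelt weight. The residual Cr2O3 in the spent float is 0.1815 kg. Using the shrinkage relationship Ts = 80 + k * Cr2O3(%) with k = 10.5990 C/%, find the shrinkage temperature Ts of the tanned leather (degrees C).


Offered = pelt * offer_pct / 100 = 23.8720 * 2.9820 / 100 = 0.7119 kg
Uptake = offered - residual = 0.7119 - 0.1815 = 0.5304 kg
Cr2O3% on pelt = uptake / pelt * 100 = 0.5304 / 23.8720 * 100 = 2.2217 %
Ts = 80 + k * Cr2O3% = 80 + 10.5990 * 2.2217 = 103.5477 C


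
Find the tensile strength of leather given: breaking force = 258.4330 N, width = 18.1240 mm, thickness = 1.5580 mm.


Formula: TS = force / (width * thickness)
Substituting: TS = 258.4330 / (18.1240 * 1.5580)
Result: 9.1522 N/mm^2


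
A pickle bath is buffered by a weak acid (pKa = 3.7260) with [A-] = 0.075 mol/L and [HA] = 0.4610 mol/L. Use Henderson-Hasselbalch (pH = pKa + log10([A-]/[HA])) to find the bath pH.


ratio = [A-] / [HA] = 0.075 / 0.4610 = 0.1627
log10(ratio) = -0.7886
pH = pKa + log10(ratio) = 3.7260 - 0.7886 = 2.9374


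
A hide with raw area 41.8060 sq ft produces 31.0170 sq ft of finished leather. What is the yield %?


Formula: Yield = finished / raw * 100
Substituting: Yield = 31.0170 / 41.8060 * 100
Result: 74.1927 %


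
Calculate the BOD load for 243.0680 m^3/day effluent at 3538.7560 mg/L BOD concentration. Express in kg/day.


Formula: BOD_load = volume * conc / 1000
Substituting: BOD_load = 243.0680 * 3538.7560 / 1000
Result: 860.1583 kg/day


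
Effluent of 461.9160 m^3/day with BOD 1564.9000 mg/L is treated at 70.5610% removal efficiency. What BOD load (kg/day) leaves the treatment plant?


Load_in = volume * conc / 1000 = 461.9160 * 1564.9000 / 1000 = 722.8523 kg/day
Removed = Load_in * eff / 100 = 722.8523 * 70.5610 / 100 = 510.0518 kg/day
Load_out = Load_in - Removed = 722.8523 - 510.0518 = 212.8005 kg/day


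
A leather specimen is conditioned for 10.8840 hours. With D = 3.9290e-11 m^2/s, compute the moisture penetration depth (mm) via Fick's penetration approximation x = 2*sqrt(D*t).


t = 10.8840 hr * 3600 = 39182.4000 s
D * t = 3.9290e-11 * 39182.4000 = 1.5395e-06
x = 2 * sqrt(D*t) = 2 * sqrt(1.5395e-06) = 0.00248151 m = 2.4815 mm


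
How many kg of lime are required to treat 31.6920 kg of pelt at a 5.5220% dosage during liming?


Formula: Lime = substrate * pct / 100
Substituting: Lime = 31.6920 * 5.5220 / 100
Result: 1.7500 kg


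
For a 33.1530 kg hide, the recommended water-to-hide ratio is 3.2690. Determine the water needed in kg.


Formula: Water = hide_weight * ratio
Substituting: Water = 33.1530 * 3.2690
Result: 108.3772 kg


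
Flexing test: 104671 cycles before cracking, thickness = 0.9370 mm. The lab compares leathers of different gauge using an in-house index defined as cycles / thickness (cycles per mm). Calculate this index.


Formula: Index = cycles / thickness
Substituting: Index = 104671 / 0.9370
Result: 111708.6446 cycles/mm


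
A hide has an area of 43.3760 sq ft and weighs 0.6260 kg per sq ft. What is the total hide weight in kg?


Formula: Weight = area * weight_per_sqft
Substituting: Weight = 43.3760 * 0.6260
Result: 27.1534 kg


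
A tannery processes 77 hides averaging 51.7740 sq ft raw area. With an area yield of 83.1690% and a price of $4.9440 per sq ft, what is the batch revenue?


Raw_total = N * avg_area = 77 * 51.7740 = 3986.5980 sq ft
Finished = Raw_total * yield / 100 = 3986.5980 * 83.1690 / 100 = 3315.6137 sq ft
Value = Finished * price = 3315.6137 * 4.9440 = 16392.3941 $


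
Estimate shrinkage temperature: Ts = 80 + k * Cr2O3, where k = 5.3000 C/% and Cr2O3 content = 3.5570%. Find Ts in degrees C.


Formula: Ts = 80 + k * Cr2O3
Substituting: Ts = 80 + 5.3000 * 3.5570
Result: 98.8521 C


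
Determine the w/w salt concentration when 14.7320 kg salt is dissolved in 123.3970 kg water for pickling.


Formula: Conc = salt / (water + salt) * 100
Substituting: Conc = 14.7320 / (123.3970 + 14.7320) * 100
Result: 10.6654 %


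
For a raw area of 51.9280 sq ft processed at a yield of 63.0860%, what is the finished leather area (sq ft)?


Formula: finished = raw * yield / 100
Substituting: finished = 51.9280 * 63.0860 / 100
Result: 32.7593 sq ft


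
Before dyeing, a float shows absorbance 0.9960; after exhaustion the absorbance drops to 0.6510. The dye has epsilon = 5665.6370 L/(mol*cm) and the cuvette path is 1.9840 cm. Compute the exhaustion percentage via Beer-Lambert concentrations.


c_initial = A_i / (epsilon * l) = 0.9960 / (5665.6370 * 1.9840) = 8.8607e-05 mol/L
c_final = A_f / (epsilon * l) = 0.6510 / (5665.6370 * 1.9840) = 5.7915e-05 mol/L
Exhaustion = (c_initial - c_final) / c_initial * 100 = (8.8607e-05 - 5.7915e-05) / 8.8607e-05 * 100 = 34.6386 %


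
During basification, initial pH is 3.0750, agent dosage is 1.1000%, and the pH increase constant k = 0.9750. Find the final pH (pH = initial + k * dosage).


Formula: pH_final = pH_initial + k * base_pct
Substituting: pH_final = 3.0750 + 0.9750 * 1.1000
Result: 4.1475


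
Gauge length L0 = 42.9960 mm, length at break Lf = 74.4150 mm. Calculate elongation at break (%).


Formula: Elongation = (Lf - L0) / L0 * 100
Substituting: Elongation = (74.4150 - 42.9960) / 42.9960 * 100
Result: 73.0742 %


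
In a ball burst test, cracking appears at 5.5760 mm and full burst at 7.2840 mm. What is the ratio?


Formula: Ratio = crack / burst
Substituting: Ratio = 5.5760 / 7.2840
Result: 0.7655


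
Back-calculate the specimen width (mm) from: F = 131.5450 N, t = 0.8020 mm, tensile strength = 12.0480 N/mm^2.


Formula: w = F / (TS * t)
Substituting: w = 131.5450 / (12.0480 * 0.8020)
Result: 13.6140 mm


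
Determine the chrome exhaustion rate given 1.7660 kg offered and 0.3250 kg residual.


Formula: Uptake = (offered - residual) / offered * 100
Substituting: Uptake = (1.7660 - 0.3250) / 1.7660 * 100
Result: 81.5968 %


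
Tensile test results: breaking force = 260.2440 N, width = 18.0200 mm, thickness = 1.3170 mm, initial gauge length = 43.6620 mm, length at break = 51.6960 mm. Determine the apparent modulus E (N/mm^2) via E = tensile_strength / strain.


TS = F / (w * t) = 260.2440 / (18.0200 * 1.3170) = 10.9658 N/mm^2
strain = (Lf - L0) / L0 = (51.6960 - 43.6620) / 43.6620 = 0.1840
E = TS / strain = 10.9658 / 0.1840 = 59.5953 N/mm^2


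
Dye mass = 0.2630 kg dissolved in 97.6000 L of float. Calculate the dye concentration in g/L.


Formula: Conc = dye_mass(kg) / volume(L) * 1000
Substituting: Conc = 0.2630 / 97.6000 * 1000
Result: 2.6947 g/L


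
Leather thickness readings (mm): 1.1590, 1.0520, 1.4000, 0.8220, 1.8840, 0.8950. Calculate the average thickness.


Formula: Average = sum / n
Substituting: Average = 7.2120 / 6
Result: 1.2020 mm


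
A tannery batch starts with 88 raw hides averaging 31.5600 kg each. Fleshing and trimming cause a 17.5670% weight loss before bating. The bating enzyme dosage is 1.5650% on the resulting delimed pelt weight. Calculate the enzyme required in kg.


Total_raw = N * avg_wt = 88 * 31.5600 = 2777.2800 kg
Substrate = Total_raw * (1 - loss/100) = 2777.2800 * (1 - 17.5670/100) = 2289.3952 kg
Enzyme = Substrate * pct / 100 = 2289.3952 * 1.5650 / 100 = 35.8290 kg


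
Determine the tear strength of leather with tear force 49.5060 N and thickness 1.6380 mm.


Formula: Tear strength = force / thickness
Substituting: Tear strength = 49.5060 / 1.6380
Result: 30.2234 N/mm


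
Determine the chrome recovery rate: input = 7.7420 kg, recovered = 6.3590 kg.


Formula: Recovery = recovered / input * 100
Substituting: Recovery = 6.3590 / 7.7420 * 100
Result: 82.1364 %


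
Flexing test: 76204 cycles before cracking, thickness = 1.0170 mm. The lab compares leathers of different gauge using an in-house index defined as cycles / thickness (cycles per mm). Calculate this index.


Formula: Index = cycles / thickness
Substituting: Index = 76204 / 1.0170
Result: 74930.1868 cycles/mm


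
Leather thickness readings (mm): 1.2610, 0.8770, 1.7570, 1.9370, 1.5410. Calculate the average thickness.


Formula: Average = sum / n
Substituting: Average = 7.3730 / 5
Result: 1.4746 mm


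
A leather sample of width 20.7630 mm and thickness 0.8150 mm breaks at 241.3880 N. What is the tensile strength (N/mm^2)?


Formula: TS = force / (width * thickness)
Substituting: TS = 241.3880 / (20.7630 * 0.8150)
Result: 14.2649 N/mm^2


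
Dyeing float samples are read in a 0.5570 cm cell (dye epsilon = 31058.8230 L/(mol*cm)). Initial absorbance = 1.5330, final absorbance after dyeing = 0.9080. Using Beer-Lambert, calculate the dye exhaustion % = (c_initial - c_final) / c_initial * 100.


c_initial = A_i / (epsilon * l) = 1.5330 / (31058.8230 * 0.5570) = 8.8614e-05 mol/L
c_final = A_f / (epsilon * l) = 0.9080 / (31058.8230 * 0.5570) = 5.2486e-05 mol/L
Exhaustion = (c_initial - c_final) / c_initial * 100 = (8.8614e-05 - 5.2486e-05) / 8.8614e-05 * 100 = 40.7697 %


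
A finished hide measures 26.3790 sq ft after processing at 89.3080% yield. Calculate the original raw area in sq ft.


Formula: raw = finished * 100 / yield
Substituting: raw = 26.3790 * 100 / 89.3080
Result: 29.5371 sq ft


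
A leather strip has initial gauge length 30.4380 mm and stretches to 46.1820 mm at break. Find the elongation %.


Formula: Elongation = (Lf - L0) / L0 * 100
Substituting: Elongation = (46.1820 - 30.4380) / 30.4380 * 100
Result: 51.7248 %


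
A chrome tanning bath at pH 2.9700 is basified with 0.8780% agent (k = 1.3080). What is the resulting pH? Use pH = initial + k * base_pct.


Formula: pH_final = pH_initial + k * base_pct
Substituting: pH_final = 2.9700 + 1.3080 * 0.8780
Result: 4.1184


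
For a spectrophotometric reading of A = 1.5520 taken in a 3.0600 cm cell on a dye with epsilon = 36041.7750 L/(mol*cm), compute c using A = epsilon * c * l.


Formula: c = A / (epsilon * l)
Substituting: c = 1.5520 / (36041.7750 * 3.0600)
Result: 1.4072e-05 mol/L


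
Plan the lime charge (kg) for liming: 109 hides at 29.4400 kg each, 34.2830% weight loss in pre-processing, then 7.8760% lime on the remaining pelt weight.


Total_raw = N * avg_wt = 109 * 29.4400 = 3208.9600 kg
Substrate = Total_raw * (1 - loss/100) = 3208.9600 * (1 - 34.2830/100) = 2108.8322 kg
Lime = Substrate * pct / 100 = 2108.8322 * 7.8760 / 100 = 166.0916 kg


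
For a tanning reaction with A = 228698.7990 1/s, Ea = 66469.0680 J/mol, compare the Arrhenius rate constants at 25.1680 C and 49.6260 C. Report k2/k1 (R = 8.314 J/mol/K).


T1 = 25.1680 + 273.15 = 298.3180 K; T2 = 49.6260 + 273.15 = 322.7760 K
k1 = A * exp(-Ea/(R*T1)) = 228698.7990 * exp(-66469.0680/(8.314*298.3180)) = 5.2517e-07 1/s
k2 = A * exp(-Ea/(R*T2)) = 228698.7990 * exp(-66469.0680/(8.314*322.7760)) = 4.0015e-06 1/s
k2/k1 = 4.0015e-06 / 5.2517e-07 = 7.6196


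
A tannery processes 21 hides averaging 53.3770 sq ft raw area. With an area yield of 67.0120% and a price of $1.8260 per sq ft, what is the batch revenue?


Raw_total = N * avg_area = 21 * 53.3770 = 1120.9170 sq ft
Finished = Raw_total * yield / 100 = 1120.9170 * 67.0120 / 100 = 751.1489 sq ft
Value = Finished * price = 751.1489 * 1.8260 = 1371.5979 $


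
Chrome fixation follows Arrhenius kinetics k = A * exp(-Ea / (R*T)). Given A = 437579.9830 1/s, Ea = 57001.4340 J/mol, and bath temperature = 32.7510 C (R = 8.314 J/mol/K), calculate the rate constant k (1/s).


T_K = T_C + 273.15 = 32.7510 + 273.15 = 305.9010 K
exponent = -Ea / (R * T_K) = -57001.4340 / (8.314 * 305.9010) = -22.4127
k = A * exp(exponent) = 437579.9830 * exp(-22.4127) = 8.0785e-05 1/s


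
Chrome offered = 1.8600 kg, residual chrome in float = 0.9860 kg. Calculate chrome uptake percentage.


Formula: Uptake = (offered - residual) / offered * 100
Substituting: Uptake = (1.8600 - 0.9860) / 1.8600 * 100
Result: 46.9892 %


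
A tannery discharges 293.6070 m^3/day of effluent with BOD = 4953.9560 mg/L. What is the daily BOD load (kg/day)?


Formula: BOD_load = volume * conc / 1000
Substituting: BOD_load = 293.6070 * 4953.9560 / 1000
Result: 1454.5162 kg/day


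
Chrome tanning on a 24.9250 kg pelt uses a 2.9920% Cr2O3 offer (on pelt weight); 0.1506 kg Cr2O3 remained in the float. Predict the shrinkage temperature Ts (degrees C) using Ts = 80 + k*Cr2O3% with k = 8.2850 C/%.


Offered = pelt * offer_pct / 100 = 24.9250 * 2.9920 / 100 = 0.7458 kg
Uptake = offered - residual = 0.7458 - 0.1506 = 0.5952 kg
Cr2O3% on pelt = uptake / pelt * 100 = 0.5952 / 24.9250 * 100 = 2.3878 %
Ts = 80 + k * Cr2O3% = 80 + 8.2850 * 2.3878 = 99.7828 C


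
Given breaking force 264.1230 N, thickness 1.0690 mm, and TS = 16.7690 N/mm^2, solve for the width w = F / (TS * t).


Formula: w = F / (TS * t)
Substituting: w = 264.1230 / (16.7690 * 1.0690)
Result: 14.7340 mm


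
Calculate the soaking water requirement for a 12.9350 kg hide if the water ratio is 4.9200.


Formula: Water = hide_weight * ratio
Substituting: Water = 12.9350 * 4.9200
Result: 63.6402 kg


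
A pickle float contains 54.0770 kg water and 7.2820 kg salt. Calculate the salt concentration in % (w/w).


Formula: Conc = salt / (water + salt) * 100
Substituting: Conc = 7.2820 / (54.0770 + 7.2820) * 100
Result: 11.8679 %


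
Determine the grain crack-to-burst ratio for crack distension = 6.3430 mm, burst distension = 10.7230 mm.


Formula: Ratio = crack / burst
Substituting: Ratio = 6.3430 / 10.7230
Result: 0.5915


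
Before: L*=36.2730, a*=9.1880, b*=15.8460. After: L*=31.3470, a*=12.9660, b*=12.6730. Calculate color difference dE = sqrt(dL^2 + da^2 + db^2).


dL = -4.9260, da = 3.7780, db = -3.1730
dE = sqrt((-4.9260)^2 + 3.7780^2 + (-3.1730)^2) = 6.9718


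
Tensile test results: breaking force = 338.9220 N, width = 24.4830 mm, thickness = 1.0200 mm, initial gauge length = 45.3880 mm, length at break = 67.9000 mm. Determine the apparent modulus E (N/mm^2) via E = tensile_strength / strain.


TS = F / (w * t) = 338.9220 / (24.4830 * 1.0200) = 13.5717 N/mm^2
strain = (Lf - L0) / L0 = (67.9000 - 45.3880) / 45.3880 = 0.4960
E = TS / strain = 13.5717 / 0.4960 = 27.3629 N/mm^2


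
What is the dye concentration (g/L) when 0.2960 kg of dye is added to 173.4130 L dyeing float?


Formula: Conc = dye_mass(kg) / volume(L) * 1000
Substituting: Conc = 0.2960 / 173.4130 * 1000
Result: 1.7069 g/L


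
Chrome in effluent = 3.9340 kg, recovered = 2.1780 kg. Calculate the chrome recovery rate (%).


Formula: Recovery = recovered / input * 100
Substituting: Recovery = 2.1780 / 3.9340 * 100
Result: 55.3635 %


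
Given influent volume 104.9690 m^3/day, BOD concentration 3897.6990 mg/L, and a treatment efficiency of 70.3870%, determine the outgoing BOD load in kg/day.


Load_in = volume * conc / 1000 = 104.9690 * 3897.6990 / 1000 = 409.1376 kg/day
Removed = Load_in * eff / 100 = 409.1376 * 70.3870 / 100 = 287.9797 kg/day
Load_out = Load_in - Removed = 409.1376 - 287.9797 = 121.1579 kg/day


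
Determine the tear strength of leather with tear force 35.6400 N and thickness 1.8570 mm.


Formula: Tear strength = force / thickness
Substituting: Tear strength = 35.6400 / 1.8570
Result: 19.1922 N/mm


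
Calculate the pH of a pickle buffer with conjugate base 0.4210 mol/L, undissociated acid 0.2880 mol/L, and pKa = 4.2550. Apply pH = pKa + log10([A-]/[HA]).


ratio = [A-] / [HA] = 0.4210 / 0.2880 = 1.4618
log10(ratio) = 0.1649
pH = pKa + log10(ratio) = 4.2550 + 0.1649 = 4.4199


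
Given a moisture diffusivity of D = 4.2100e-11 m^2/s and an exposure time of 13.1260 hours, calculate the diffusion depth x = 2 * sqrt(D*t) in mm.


t = 13.1260 hr * 3600 = 47253.6000 s
D * t = 4.2100e-11 * 47253.6000 = 1.9894e-06
x = 2 * sqrt(D*t) = 2 * sqrt(1.9894e-06) = 0.00282091 m = 2.8209 mm


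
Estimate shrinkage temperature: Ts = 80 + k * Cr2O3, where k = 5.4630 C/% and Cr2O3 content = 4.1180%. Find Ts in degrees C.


Formula: Ts = 80 + k * Cr2O3
Substituting: Ts = 80 + 5.4630 * 4.1180
Result: 102.4966 C


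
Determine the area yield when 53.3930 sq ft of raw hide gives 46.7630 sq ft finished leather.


Formula: Yield = finished / raw * 100
Substituting: Yield = 46.7630 / 53.3930 * 100
Result: 87.5826 %


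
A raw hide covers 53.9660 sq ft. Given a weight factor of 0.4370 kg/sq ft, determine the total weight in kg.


Formula: Weight = area * weight_per_sqft
Substituting: Weight = 53.9660 * 0.4370
Result: 23.5831 kg


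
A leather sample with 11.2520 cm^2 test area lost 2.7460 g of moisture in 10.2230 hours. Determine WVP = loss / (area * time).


Formula: WVP = loss / (area * time)
Substituting: WVP = 2.7460 / (11.2520 * 10.2230)
Result: 0.0238722 g/(cm^2*hr)


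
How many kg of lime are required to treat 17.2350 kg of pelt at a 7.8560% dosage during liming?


Formula: Lime = substrate * pct / 100
Substituting: Lime = 17.2350 * 7.8560 / 100
Result: 1.3540 kg


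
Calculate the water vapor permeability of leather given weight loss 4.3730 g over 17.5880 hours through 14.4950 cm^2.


Formula: WVP = loss / (area * time)
Substituting: WVP = 4.3730 / (14.4950 * 17.5880)
Result: 0.0171532 g/(cm^2*hr)


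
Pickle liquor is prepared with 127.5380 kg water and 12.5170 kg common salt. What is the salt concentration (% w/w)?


Formula: Conc = salt / (water + salt) * 100
Substituting: Conc = 12.5170 / (127.5380 + 12.5170) * 100
Result: 8.9372 %


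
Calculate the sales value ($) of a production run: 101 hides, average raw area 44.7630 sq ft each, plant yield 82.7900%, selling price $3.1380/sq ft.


Raw_total = N * avg_area = 101 * 44.7630 = 4521.0630 sq ft
Finished = Raw_total * yield / 100 = 4521.0630 * 82.7900 / 100 = 3742.9881 sq ft
Value = Finished * price = 3742.9881 * 3.1380 = 11745.4965 $


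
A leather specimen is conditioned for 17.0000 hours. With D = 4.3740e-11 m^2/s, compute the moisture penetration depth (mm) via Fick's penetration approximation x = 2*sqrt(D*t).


t = 17.0000 hr * 3600 = 61200.0000 s
D * t = 4.3740e-11 * 61200.0000 = 2.6769e-06
x = 2 * sqrt(D*t) = 2 * sqrt(2.6769e-06) = 0.00327224 m = 3.2722 mm


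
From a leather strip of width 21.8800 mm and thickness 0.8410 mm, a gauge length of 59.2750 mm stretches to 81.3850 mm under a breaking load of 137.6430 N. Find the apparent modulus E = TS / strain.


TS = F / (w * t) = 137.6430 / (21.8800 * 0.8410) = 7.4802 N/mm^2
strain = (Lf - L0) / L0 = (81.3850 - 59.2750) / 59.2750 = 0.3730
E = TS / strain = 7.4802 / 0.3730 = 20.0537 N/mm^2


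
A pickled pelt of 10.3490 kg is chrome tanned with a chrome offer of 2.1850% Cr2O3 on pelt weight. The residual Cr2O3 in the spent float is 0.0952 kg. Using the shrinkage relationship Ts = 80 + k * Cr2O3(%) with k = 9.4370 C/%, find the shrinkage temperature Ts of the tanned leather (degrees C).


Offered = pelt * offer_pct / 100 = 10.3490 * 2.1850 / 100 = 0.2261 kg
Uptake = offered - residual = 0.2261 - 0.0952 = 0.1309 kg
Cr2O3% on pelt = uptake / pelt * 100 = 0.1309 / 10.3490 * 100 = 1.2651 %
Ts = 80 + k * Cr2O3% = 80 + 9.4370 * 1.2651 = 91.9388 C


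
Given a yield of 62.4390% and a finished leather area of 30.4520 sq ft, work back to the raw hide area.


Formula: raw = finished * 100 / yield
Substituting: raw = 30.4520 * 100 / 62.4390
Result: 48.7708 sq ft


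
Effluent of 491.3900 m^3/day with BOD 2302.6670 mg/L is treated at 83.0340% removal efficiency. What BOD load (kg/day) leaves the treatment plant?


Load_in = volume * conc / 1000 = 491.3900 * 2302.6670 / 1000 = 1131.5075 kg/day
Removed = Load_in * eff / 100 = 1131.5075 * 83.0340 / 100 = 939.5360 kg/day
Load_out = Load_in - Removed = 1131.5075 - 939.5360 = 191.9716 kg/day


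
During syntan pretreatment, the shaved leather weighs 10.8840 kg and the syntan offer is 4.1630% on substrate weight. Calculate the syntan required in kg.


Formula: Syntan = substrate * pct / 100
Substituting: Syntan = 10.8840 * 4.1630 / 100
Result: 0.4531 kg


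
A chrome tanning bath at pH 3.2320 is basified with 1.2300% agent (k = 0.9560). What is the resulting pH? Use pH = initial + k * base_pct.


Formula: pH_final = pH_initial + k * base_pct
Substituting: pH_final = 3.2320 + 0.9560 * 1.2300
Result: 4.4079


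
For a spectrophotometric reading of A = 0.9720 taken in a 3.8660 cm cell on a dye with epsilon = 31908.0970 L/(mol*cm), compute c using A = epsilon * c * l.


Formula: c = A / (epsilon * l)
Substituting: c = 0.9720 / (31908.0970 * 3.8660)
Result: 7.8796e-06 mol/L


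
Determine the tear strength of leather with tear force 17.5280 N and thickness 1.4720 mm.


Formula: Tear strength = force / thickness
Substituting: Tear strength = 17.5280 / 1.4720
Result: 11.9076 N/mm


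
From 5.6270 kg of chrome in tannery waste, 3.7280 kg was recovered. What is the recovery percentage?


Formula: Recovery = recovered / input * 100
Substituting: Recovery = 3.7280 / 5.6270 * 100
Result: 66.2520 %


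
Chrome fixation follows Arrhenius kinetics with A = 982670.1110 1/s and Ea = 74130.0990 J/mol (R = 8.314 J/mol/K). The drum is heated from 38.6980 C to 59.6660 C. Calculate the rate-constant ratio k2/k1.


T1 = 38.6980 + 273.15 = 311.8480 K; T2 = 59.6660 + 273.15 = 332.8160 K
k1 = A * exp(-Ea/(R*T1)) = 982670.1110 * exp(-74130.0990/(8.314*311.8480)) = 3.7596e-07 1/s
k2 = A * exp(-Ea/(R*T2)) = 982670.1110 * exp(-74130.0990/(8.314*332.8160)) = 2.2775e-06 1/s
k2/k1 = 2.2775e-06 / 3.7596e-07 = 6.0577


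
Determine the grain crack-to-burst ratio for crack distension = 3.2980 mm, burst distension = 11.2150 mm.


Formula: Ratio = crack / burst
Substituting: Ratio = 3.2980 / 11.2150
Result: 0.2941


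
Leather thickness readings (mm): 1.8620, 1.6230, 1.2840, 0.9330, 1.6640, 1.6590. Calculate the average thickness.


Formula: Average = sum / n
Substituting: Average = 9.0250 / 6
Result: 1.5042 mm
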